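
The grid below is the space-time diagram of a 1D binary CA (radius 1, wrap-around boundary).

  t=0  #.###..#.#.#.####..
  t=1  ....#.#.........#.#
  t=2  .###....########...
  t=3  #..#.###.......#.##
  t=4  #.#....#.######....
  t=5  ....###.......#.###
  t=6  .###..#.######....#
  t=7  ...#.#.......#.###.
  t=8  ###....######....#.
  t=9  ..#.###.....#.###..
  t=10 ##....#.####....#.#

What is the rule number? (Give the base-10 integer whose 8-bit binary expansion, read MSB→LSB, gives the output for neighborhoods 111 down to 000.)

  ###|.  b7=0 t=0,i=3
  ##.|#  b6=1 t=0,i=4
  #.#|.  b5=0 t=0,i=1
  #..|.  b4=0 t=0,i=5
  .##|.  b3=0 t=0,i=2
  .#.|.  b2=0 t=0,i=0
  ..#|#  b1=1 t=0,i=6
  ...|#  b0=1 t=1,i=1
  bits 01000011 = 67

67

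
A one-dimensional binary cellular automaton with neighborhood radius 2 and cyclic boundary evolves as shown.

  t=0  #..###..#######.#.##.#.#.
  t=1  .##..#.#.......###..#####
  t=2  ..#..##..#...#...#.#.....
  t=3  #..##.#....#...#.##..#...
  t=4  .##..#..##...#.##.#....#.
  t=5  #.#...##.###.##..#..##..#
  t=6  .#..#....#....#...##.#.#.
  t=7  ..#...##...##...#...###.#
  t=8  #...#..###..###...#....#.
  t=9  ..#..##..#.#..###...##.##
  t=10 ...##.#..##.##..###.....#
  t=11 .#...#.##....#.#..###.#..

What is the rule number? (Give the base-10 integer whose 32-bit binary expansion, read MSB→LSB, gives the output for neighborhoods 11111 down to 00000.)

363535906

  nb #####: next=.  (t=0,i=10, bit31=0)
  nb ####.: next=.  (t=0,i=13, bit30=0)
  nb ###.#: next=.  (t=0,i=14, bit29=0)
  nb ###..: next=#  (t=0,i=5, bit28=1)
  nb ##.##: next=.  (t=1,i=0, bit27=0)
  nb ##.#.: next=#  (t=0,i=15, bit26=1)
  nb ##..#: next=.  (t=0,i=6, bit25=0)
  nb ##...: next=#  (t=4,i=10, bit24=1)
  nb #.###: next=#  (t=5,i=9, bit23=1)
  nb #.##.: next=.  (t=0,i=18, bit22=0)
  nb #.#.#: next=#  (t=0,i=16, bit21=1)
  nb #.#..: next=.  (t=0,i=0, bit20=0)
  nb #..##: next=#  (t=0,i=2, bit19=1)
  nb #..#.: next=.  (t=1,i=4, bit18=0)
  nb #...#: next=#  (t=2,i=11, bit17=1)
  nb #....: next=#  (t=1,i=9, bit16=1)
  nb .####: next=.  (t=0,i=9, bit15=0)
  nb .###.: next=.  (t=0,i=4, bit14=0)
  nb .##.#: next=.  (t=0,i=19, bit13=0)
  nb .##..: next=#  (t=1,i=2, bit12=1)
  nb .#.##: next=#  (t=0,i=17, bit11=1)
  nb .#.#.: next=#  (t=0,i=22, bit10=1)
  nb .#..#: next=#  (t=0,i=1, bit9=1)
  nb .#...: next=.  (t=1,i=8, bit8=0)
  nb ..###: next=.  (t=0,i=3, bit7=0)
  nb ..##.: next=.  (t=2,i=5, bit6=0)
  nb ..#.#: next=#  (t=1,i=5, bit5=1)
  nb ..#..: next=.  (t=2,i=2, bit4=0)
  nb ...##: next=.  (t=1,i=14, bit3=0)
  nb ...#.: next=.  (t=2,i=1, bit2=0)
  nb ....#: next=#  (t=1,i=13, bit1=1)
  nb .....: next=.  (t=1,i=10, bit0=0)
  bits 00010101101010110001111000100010 = 363535906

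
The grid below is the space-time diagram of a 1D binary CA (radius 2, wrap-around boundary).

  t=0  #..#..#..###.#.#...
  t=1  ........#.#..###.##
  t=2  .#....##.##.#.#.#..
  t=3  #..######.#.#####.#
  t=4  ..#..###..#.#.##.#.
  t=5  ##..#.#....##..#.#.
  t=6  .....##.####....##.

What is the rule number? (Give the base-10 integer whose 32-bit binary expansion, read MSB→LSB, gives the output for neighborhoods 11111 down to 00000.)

3367724110

  nb #####: next=#  (t=3,i=5, bit31=1)
  nb ####.: next=#  (t=3,i=7, bit30=1)
  nb ###.#: next=.  (t=0,i=11, bit29=0)
  nb ###..: next=.  (t=4,i=7, bit28=0)
  nb ##.##: next=#  (t=1,i=16, bit27=1)
  nb ##.#.: next=.  (t=0,i=12, bit26=0)
  nb ##..#: next=.  (t=3,i=1, bit25=0)
  nb ##...: next=.  (t=1,i=0, bit24=0)
  nb #.###: next=#  (t=3,i=12, bit23=1)
  nb #.##.: next=.  (t=1,i=17, bit22=0)
  nb #.#.#: next=#  (t=0,i=13, bit21=1)
  nb #.#..: next=#  (t=0,i=15, bit20=1)
  nb #..##: next=#  (t=0,i=8, bit19=1)
  nb #..#.: next=.  (t=0,i=2, bit18=0)
  nb #...#: next=#  (t=0,i=17, bit17=1)
  nb #....: next=#  (t=1,i=1, bit16=1)
  nb .####: next=.  (t=3,i=4, bit15=0)
  nb .###.: next=#  (t=0,i=10, bit14=1)
  nb .##.#: next=#  (t=2,i=7, bit13=1)
  nb .##..: next=.  (t=1,i=18, bit12=0)
  nb .#.##: next=.  (t=3,i=11, bit11=0)
  nb .#.#.: next=#  (t=0,i=14, bit10=1)
  nb .#..#: next=.  (t=0,i=1, bit9=0)
  nb .#...: next=.  (t=0,i=16, bit8=0)
  nb ..###: next=.  (t=0,i=9, bit7=0)
  nb ..##.: next=#  (t=2,i=6, bit6=1)
  nb ..#.#: next=.  (t=1,i=8, bit5=0)
  nb ..#..: next=.  (t=0,i=0, bit4=0)
  nb ...##: next=#  (t=2,i=5, bit3=1)
  nb ...#.: next=#  (t=0,i=18, bit2=1)
  nb ....#: next=#  (t=1,i=6, bit1=1)
  nb .....: next=.  (t=1,i=2, bit0=0)
  bits 11001000101110110110010001001110 = 3367724110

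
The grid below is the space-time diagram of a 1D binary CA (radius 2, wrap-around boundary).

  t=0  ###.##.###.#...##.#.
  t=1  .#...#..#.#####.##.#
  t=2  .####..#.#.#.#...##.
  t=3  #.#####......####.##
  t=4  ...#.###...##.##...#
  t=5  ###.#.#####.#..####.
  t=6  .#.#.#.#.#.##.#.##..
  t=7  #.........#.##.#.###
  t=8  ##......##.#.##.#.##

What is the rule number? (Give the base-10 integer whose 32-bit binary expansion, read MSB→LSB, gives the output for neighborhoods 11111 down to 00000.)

  nb #####: next=.  (t=1,i=12, bit31=0)
  nb ####.: next=#  (t=1,i=13, bit30=1)
  nb ###.#: next=.  (t=0,i=2, bit29=0)
  nb ###..: next=#  (t=2,i=4, bit28=1)
  nb ##.##: next=.  (t=0,i=3, bit27=0)
  nb ##.#.: next=#  (t=0,i=10, bit26=1)
  nb ##..#: next=#  (t=2,i=5, bit25=1)
  nb ##...: next=#  (t=3,i=7, bit24=1)
  nb #.###: next=.  (t=0,i=0, bit23=0)
  nb #.##.: next=.  (t=0,i=4, bit22=0)
  nb #.#.#: next=.  (t=0,i=18, bit21=0)
  nb #.#..: next=#  (t=0,i=11, bit20=1)
  nb #..##: next=#  (t=2,i=0, bit19=1)
  nb #..#.: next=#  (t=1,i=7, bit18=1)
  nb #...#: next=#  (t=0,i=13, bit17=1)
  nb #....: next=.  (t=3,i=8, bit16=0)
  nb .####: next=#  (t=1,i=11, bit15=1)
  nb .###.: next=#  (t=0,i=1, bit14=1)
  nb .##.#: next=#  (t=0,i=5, bit13=1)
  nb .##..: next=#  (t=2,i=18, bit12=1)
  nb .#.##: next=#  (t=0,i=19, bit11=1)
  nb .#.#.: next=.  (t=1,i=0, bit10=0)
  nb .#..#: next=.  (t=1,i=6, bit9=0)
  nb .#...: next=#  (t=0,i=12, bit8=1)
  nb ..###: next=.  (t=2,i=1, bit7=0)
  nb ..##.: next=.  (t=0,i=15, bit6=0)
  nb ..#.#: next=.  (t=1,i=8, bit5=0)
  nb ..#..: next=.  (t=1,i=5, bit4=0)
  nb ...##: next=#  (t=0,i=14, bit3=1)
  nb ...#.: next=#  (t=1,i=4, bit2=1)
  nb ....#: next=#  (t=3,i=11, bit1=1)
  nb .....: next=.  (t=3,i=9, bit0=0)
  bits 01010111000111101111100100001110 = 1461647630

1461647630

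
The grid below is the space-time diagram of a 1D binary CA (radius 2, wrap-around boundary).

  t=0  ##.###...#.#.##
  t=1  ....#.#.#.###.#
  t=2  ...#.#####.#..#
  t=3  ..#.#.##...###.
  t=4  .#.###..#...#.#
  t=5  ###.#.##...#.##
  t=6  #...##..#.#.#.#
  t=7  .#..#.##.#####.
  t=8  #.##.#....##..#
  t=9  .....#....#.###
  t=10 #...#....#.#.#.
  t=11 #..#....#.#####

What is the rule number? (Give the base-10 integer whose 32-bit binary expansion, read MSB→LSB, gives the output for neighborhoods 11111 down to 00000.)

  ##### -> #   bit 31 = 1  t=2,i=7
  ####. -> .   bit 30 = 0  t=0,i=0
  ###.# -> .   bit 29 = 0  t=0,i=1
  ###.. -> .   bit 28 = 0  t=0,i=5
  ##.## -> .   bit 27 = 0  t=0,i=2
  ##.#. -> .   bit 26 = 0  t=1,i=13
  ##..# -> #   bit 25 = 1  t=4,i=6
  ##... -> #   bit 24 = 1  t=0,i=6
  #.### -> .   bit 23 = 0  t=0,i=3
  #.##. -> .   bit 22 = 0  t=3,i=6
  #.#.# -> #   bit 21 = 1  t=0,i=11
  #.#.. -> #   bit 20 = 1  t=1,i=14
  #..## -> #   bit 19 = 1  t=8,i=13
  #..#. -> #   bit 18 = 1  t=2,i=13
  #...# -> .   bit 17 = 0  t=0,i=7
  #.... -> .   bit 16 = 0  t=1,i=1
  .#### -> #   bit 15 = 1  t=0,i=14
  .###. -> #   bit 14 = 1  t=0,i=4
  .##.# -> .   bit 13 = 0  t=7,i=7
  .##.. -> .   bit 12 = 0  t=3,i=7
  .#.## -> #   bit 11 = 1  t=0,i=12
  .#.#. -> #   bit 10 = 1  t=0,i=10
  .#..# -> #   bit 9 = 1  t=2,i=12
  .#... -> .   bit 8 = 0  t=1,i=0
  ..### -> .   bit 7 = 0  t=3,i=11
  ..##. -> #   bit 6 = 1  t=6,i=4
  ..#.# -> .   bit 5 = 0  t=0,i=9
  ..#.. -> .   bit 4 = 0  t=2,i=14
  ...## -> .   bit 3 = 0  t=3,i=10
  ...#. -> #   bit 2 = 1  t=0,i=8
  ....# -> .   bit 1 = 0  t=1,i=2
  ..... -> .   bit 0 = 0  t=9,i=2
  bits 10000011001111001100111001000100 = 2201800260

2201800260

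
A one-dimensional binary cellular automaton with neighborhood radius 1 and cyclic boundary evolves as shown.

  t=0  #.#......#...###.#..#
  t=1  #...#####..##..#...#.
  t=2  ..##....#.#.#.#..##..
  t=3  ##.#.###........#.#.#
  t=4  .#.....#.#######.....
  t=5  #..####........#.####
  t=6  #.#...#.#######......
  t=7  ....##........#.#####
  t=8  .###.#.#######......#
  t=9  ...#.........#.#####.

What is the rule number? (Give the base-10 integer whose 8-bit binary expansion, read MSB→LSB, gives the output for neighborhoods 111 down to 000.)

  [7] ### => .  t=0,i=14
  [6] ##. => #  t=0,i=0
  [5] #.# => .  t=0,i=1
  [4] #.. => .  t=0,i=3
  [3] .## => .  t=0,i=13
  [2] .#. => .  t=0,i=2
  [1] ..# => #  t=0,i=8
  [0] ... => #  t=0,i=4
  bits 01000011 = 67

67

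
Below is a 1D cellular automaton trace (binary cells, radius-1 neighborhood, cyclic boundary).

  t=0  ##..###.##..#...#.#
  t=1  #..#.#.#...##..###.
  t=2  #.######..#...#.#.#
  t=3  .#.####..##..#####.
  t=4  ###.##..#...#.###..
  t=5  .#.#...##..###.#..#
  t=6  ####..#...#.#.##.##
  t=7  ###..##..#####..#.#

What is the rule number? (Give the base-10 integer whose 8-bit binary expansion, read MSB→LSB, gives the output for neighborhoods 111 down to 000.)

166

  [7] ### => #  t=0,i=0
  [6] ##. => .  t=0,i=1
  [5] #.# => #  t=0,i=7
  [4] #.. => .  t=0,i=2
  [3] .## => .  t=0,i=4
  [2] .#. => #  t=0,i=12
  [1] ..# => #  t=0,i=3
  [0] ... => .  t=0,i=14
  bits 10100110 = 166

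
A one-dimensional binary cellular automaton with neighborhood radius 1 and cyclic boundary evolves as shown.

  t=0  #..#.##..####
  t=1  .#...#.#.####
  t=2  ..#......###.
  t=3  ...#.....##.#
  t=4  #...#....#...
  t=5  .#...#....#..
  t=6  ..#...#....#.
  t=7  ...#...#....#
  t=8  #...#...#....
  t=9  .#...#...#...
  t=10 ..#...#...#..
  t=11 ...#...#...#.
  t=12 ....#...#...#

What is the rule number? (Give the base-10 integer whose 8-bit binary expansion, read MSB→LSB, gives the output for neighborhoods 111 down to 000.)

152

  ###|#  b7=1 t=0,i=10
  ##.|.  b6=0 t=0,i=0
  #.#|.  b5=0 t=0,i=4
  #..|#  b4=1 t=0,i=1
  .##|#  b3=1 t=0,i=5
  .#.|.  b2=0 t=0,i=3
  ..#|.  b1=0 t=0,i=2
  ...|.  b0=0 t=1,i=3
  bits 10011000 = 152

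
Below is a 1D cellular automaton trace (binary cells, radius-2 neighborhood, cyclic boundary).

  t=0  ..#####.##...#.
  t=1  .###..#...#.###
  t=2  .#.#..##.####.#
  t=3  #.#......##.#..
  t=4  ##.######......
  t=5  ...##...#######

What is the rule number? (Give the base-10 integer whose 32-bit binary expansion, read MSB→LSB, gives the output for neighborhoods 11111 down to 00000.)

  #####|.  b31=0 t=0,i=4
  ####.|.  b30=0 t=0,i=5
  ###.#|#  b29=1 t=0,i=6
  ###..|#  b28=1 t=1,i=3
  ##.##|.  b27=0 t=0,i=7
  ##.#.|.  b26=0 t=2,i=13
  ##..#|.  b25=0 t=1,i=4
  ##...|#  b24=1 t=0,i=10
  #.###|#  b23=1 t=1,i=1
  #.##.|.  b22=0 t=0,i=8
  #.#.#|.  b21=0 t=2,i=1
  #.#..|.  b20=0 t=2,i=3
  #..##|.  b19=0 t=2,i=5
  #..#.|.  b18=0 t=1,i=5
  #...#|.  b17=0 t=0,i=0
  #....|#  b16=1 t=3,i=4
  .####|#  b15=1 t=0,i=3
  .###.|.  b14=0 t=1,i=2
  .##.#|.  b13=0 t=2,i=7
  .##..|.  b12=0 t=0,i=9
  .#.##|#  b11=1 t=1,i=11
  .#.#.|#  b10=1 t=2,i=0
  .#..#|.  b9=0 t=2,i=4
  .#...|#  b8=1 t=0,i=14
  ..###|#  b7=1 t=0,i=2
  ..##.|.  b6=0 t=2,i=6
  ..#.#|#  b5=1 t=1,i=10
  ..#..|#  b4=1 t=0,i=13
  ...##|#  b3=1 t=0,i=1
  ...#.|#  b2=1 t=0,i=12
  ....#|#  b1=1 t=3,i=7
  .....|#  b0=1 t=3,i=5
  bits 00110001100000011000110110111111 = 830574015

830574015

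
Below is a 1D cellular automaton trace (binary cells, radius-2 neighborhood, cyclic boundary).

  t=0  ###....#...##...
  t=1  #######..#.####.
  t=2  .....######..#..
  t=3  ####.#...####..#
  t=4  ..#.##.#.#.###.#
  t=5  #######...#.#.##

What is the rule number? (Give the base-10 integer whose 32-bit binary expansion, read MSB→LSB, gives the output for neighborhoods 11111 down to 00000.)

  #####|.  b31=0 t=1,i=2
  ####.|#  b30=1 t=1,i=5
  ###.#|.  b29=0 t=1,i=14
  ###..|#  b28=1 t=0,i=2
  ##.##|.  b27=0 t=1,i=15
  ##.#.|#  b26=1 t=3,i=4
  ##..#|#  b25=1 t=1,i=7
  ##...|#  b24=1 t=0,i=3
  #.###|.  b23=0 t=1,i=0
  #.##.|#  b22=1 t=4,i=4
  #.#.#|.  b21=0 t=4,i=7
  #.#..|#  b20=1 t=3,i=5
  #..##|.  b19=0 t=3,i=14
  #..#.|#  b18=1 t=1,i=8
  #...#|#  b17=1 t=0,i=9
  #....|#  b16=1 t=0,i=4
  .####|.  b15=0 t=1,i=1
  .###.|#  b14=1 t=0,i=1
  .##.#|#  b13=1 t=4,i=5
  .##..|#  b12=1 t=0,i=12
  .#.##|#  b11=1 t=1,i=10
  .#.#.|.  b10=0 t=4,i=8
  .#..#|#  b9=1 t=4,i=0
  .#...|.  b8=0 t=0,i=8
  ..###|#  b7=1 t=0,i=0
  ..##.|#  b6=1 t=0,i=11
  ..#.#|#  b5=1 t=1,i=9
  ..#..|.  b4=0 t=0,i=7
  ...##|.  b3=0 t=0,i=10
  ...#.|#  b2=1 t=0,i=6
  ....#|#  b1=1 t=0,i=5
  .....|#  b0=1 t=2,i=0
  bits 01010111010101110111101011100111 = 1465350887

1465350887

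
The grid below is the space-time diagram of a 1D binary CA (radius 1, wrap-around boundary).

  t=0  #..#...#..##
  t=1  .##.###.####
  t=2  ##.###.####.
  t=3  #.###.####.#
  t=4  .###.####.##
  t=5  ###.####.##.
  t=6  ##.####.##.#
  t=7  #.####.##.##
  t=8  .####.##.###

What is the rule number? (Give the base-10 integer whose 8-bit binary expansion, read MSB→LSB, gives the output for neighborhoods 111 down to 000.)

  ###|#  b7=1 t=0,i=11
  ##.|.  b6=0 t=0,i=0
  #.#|#  b5=1 t=1,i=0
  #..|#  b4=1 t=0,i=1
  .##|#  b3=1 t=0,i=10
  .#.|.  b2=0 t=0,i=3
  ..#|#  b1=1 t=0,i=2
  ...|#  b0=1 t=0,i=5
  bits 10111011 = 187

187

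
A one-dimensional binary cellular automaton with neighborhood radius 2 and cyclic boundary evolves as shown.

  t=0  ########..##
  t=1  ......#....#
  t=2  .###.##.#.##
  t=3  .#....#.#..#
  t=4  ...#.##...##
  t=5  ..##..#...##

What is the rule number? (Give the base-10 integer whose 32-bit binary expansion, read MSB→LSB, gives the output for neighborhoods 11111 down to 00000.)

1084600437

  nb #####: next=.  (t=0,i=0, bit31=0)
  nb ####.: next=#  (t=0,i=6, bit30=1)
  nb ###.#: next=.  (t=2,i=3, bit29=0)
  nb ###..: next=.  (t=0,i=7, bit28=0)
  nb ##.##: next=.  (t=2,i=0, bit27=0)
  nb ##.#.: next=.  (t=2,i=7, bit26=0)
  nb ##..#: next=.  (t=0,i=8, bit25=0)
  nb ##...: next=.  (t=4,i=0, bit24=0)
  nb #.###: next=#  (t=2,i=1, bit23=1)
  nb #.##.: next=.  (t=2,i=5, bit22=0)
  nb #.#.#: next=#  (t=2,i=8, bit21=1)
  nb #.#..: next=.  (t=3,i=1, bit20=0)
  nb #..##: next=.  (t=0,i=9, bit19=0)
  nb #..#.: next=#  (t=3,i=10, bit18=1)
  nb #...#: next=.  (t=4,i=1, bit17=0)
  nb #....: next=#  (t=1,i=1, bit16=1)
  nb .####: next=#  (t=0,i=11, bit15=1)
  nb .###.: next=.  (t=2,i=2, bit14=0)
  nb .##.#: next=#  (t=2,i=6, bit13=1)
  nb .##..: next=#  (t=4,i=6, bit12=1)
  nb .#.##: next=.  (t=2,i=9, bit11=0)
  nb .#.#.: next=.  (t=3,i=0, bit10=0)
  nb .#..#: next=.  (t=3,i=9, bit9=0)
  nb .#...: next=.  (t=1,i=0, bit8=0)
  nb ..###: next=.  (t=0,i=10, bit7=0)
  nb ..##.: next=#  (t=4,i=10, bit6=1)
  nb ..#.#: next=#  (t=3,i=6, bit5=1)
  nb ..#..: next=#  (t=1,i=6, bit4=1)
  nb ...##: next=.  (t=4,i=9, bit3=0)
  nb ...#.: next=#  (t=1,i=5, bit2=1)
  nb ....#: next=.  (t=1,i=4, bit1=0)
  nb .....: next=#  (t=1,i=2, bit0=1)
  bits 01000000101001011011000001110101 = 1084600437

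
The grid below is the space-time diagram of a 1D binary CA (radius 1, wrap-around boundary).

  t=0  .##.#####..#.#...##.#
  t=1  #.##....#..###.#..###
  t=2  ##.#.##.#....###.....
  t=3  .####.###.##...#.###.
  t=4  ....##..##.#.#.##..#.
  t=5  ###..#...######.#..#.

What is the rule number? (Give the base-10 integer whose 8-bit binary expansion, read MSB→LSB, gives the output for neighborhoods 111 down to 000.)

101

  [7] ### => .  t=0,i=5
  [6] ##. => #  t=0,i=2
  [5] #.# => #  t=0,i=0
  [4] #.. => .  t=0,i=9
  [3] .## => .  t=0,i=1
  [2] .#. => #  t=0,i=11
  [1] ..# => .  t=0,i=10
  [0] ... => #  t=0,i=15
  bits 01100101 = 101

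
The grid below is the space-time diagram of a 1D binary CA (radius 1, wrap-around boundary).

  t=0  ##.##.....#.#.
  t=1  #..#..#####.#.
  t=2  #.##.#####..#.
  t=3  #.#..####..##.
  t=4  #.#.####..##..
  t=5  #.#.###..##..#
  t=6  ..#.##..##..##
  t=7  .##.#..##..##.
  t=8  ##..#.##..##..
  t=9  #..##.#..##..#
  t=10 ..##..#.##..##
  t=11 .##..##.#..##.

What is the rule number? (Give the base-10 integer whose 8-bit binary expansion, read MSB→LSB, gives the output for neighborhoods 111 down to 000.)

143

  ###|#  b7=1 t=1,i=7
  ##.|.  b6=0 t=0,i=1
  #.#|.  b5=0 t=0,i=2
  #..|.  b4=0 t=0,i=5
  .##|#  b3=1 t=0,i=0
  .#.|#  b2=1 t=0,i=10
  ..#|#  b1=1 t=0,i=9
  ...|#  b0=1 t=0,i=6
  bits 10001111 = 143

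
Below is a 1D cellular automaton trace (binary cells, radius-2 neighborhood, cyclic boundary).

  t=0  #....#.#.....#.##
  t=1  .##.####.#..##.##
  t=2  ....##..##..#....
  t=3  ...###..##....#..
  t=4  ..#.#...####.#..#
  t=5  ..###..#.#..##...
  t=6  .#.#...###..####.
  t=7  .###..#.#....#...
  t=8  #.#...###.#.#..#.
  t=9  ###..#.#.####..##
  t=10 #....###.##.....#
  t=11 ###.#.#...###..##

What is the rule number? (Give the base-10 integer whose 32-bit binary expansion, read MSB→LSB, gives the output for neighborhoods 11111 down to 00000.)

2243023980

  ##### -> #   bit 31 = 1  t=9,i=0
  ####. -> .   bit 30 = 0  t=1,i=6
  ###.# -> .   bit 29 = 0  t=1,i=7
  ###.. -> .   bit 28 = 0  t=0,i=0
  ##.## -> .   bit 27 = 0  t=1,i=0
  ##.#. -> #   bit 26 = 1  t=1,i=8
  ##..# -> .   bit 25 = 0  t=2,i=6
  ##... -> #   bit 24 = 1  t=0,i=1
  #.### -> #   bit 23 = 1  t=0,i=15
  #.##. -> .   bit 22 = 0  t=1,i=1
  #.#.# -> #   bit 21 = 1  t=8,i=0
  #.#.. -> #   bit 20 = 1  t=0,i=7
  #..## -> .   bit 19 = 0  t=1,i=11
  #..#. -> .   bit 18 = 0  t=2,i=11
  #...# -> .   bit 17 = 0  t=4,i=6
  #.... -> #   bit 16 = 1  t=0,i=2
  .#### -> #   bit 15 = 1  t=1,i=5
  .###. -> #   bit 14 = 1  t=0,i=16
  .##.# -> .   bit 13 = 0  t=1,i=2
  .##.. -> #   bit 12 = 1  t=2,i=5
  .#.## -> .   bit 11 = 0  t=0,i=14
  .#.#. -> #   bit 10 = 1  t=0,i=6
  .#..# -> .   bit 9 = 0  t=1,i=10
  .#... -> .   bit 8 = 0  t=0,i=8
  ..### -> .   bit 7 = 0  t=3,i=3
  ..##. -> #   bit 6 = 1  t=1,i=12
  ..#.# -> #   bit 5 = 1  t=0,i=5
  ..#.. -> .   bit 4 = 0  t=2,i=12
  ...## -> #   bit 3 = 1  t=2,i=3
  ...#. -> #   bit 2 = 1  t=0,i=4
  ....# -> .   bit 1 = 0  t=0,i=3
  ..... -> .   bit 0 = 0  t=0,i=10
  bits 10000101101100011101010001101100 = 2243023980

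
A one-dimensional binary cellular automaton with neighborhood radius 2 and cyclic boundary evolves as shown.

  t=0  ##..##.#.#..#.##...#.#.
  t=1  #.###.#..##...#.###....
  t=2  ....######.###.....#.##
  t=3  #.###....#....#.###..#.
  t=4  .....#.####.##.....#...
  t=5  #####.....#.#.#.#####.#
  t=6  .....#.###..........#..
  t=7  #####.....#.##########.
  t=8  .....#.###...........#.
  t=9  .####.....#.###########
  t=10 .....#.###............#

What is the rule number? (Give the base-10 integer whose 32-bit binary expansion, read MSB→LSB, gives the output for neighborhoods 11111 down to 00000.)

  nb #####: next=.  (t=2,i=6, bit31=0)
  nb ####.: next=.  (t=2,i=8, bit30=0)
  nb ###.#: next=#  (t=1,i=4, bit29=1)
  nb ###..: next=.  (t=1,i=18, bit28=0)
  nb ##.##: next=.  (t=2,i=10, bit27=0)
  nb ##.#.: next=#  (t=0,i=6, bit26=1)
  nb ##..#: next=#  (t=0,i=2, bit25=1)
  nb ##...: next=#  (t=0,i=16, bit24=1)
  nb #.###: next=.  (t=1,i=2, bit23=0)
  nb #.##.: next=#  (t=0,i=0, bit22=1)
  nb #.#.#: next=.  (t=0,i=7, bit21=0)
  nb #.#..: next=#  (t=0,i=9, bit20=1)
  nb #..##: next=#  (t=0,i=3, bit19=1)
  nb #..#.: next=.  (t=0,i=11, bit18=0)
  nb #...#: next=#  (t=0,i=17, bit17=1)
  nb #....: next=.  (t=1,i=20, bit16=0)
  nb .####: next=.  (t=2,i=5, bit15=0)
  nb .###.: next=.  (t=1,i=3, bit14=0)
  nb .##.#: next=.  (t=0,i=5, bit13=0)
  nb .##..: next=.  (t=0,i=1, bit12=0)
  nb .#.##: next=.  (t=0,i=13, bit11=0)
  nb .#.#.: next=.  (t=0,i=8, bit10=0)
  nb .#..#: next=#  (t=0,i=10, bit9=1)
  nb .#...: next=#  (t=3,i=10, bit8=1)
  nb ..###: next=#  (t=2,i=4, bit7=1)
  nb ..##.: next=#  (t=0,i=4, bit6=1)
  nb ..#.#: next=.  (t=0,i=12, bit5=0)
  nb ..#..: next=#  (t=3,i=9, bit4=1)
  nb ...##: next=#  (t=2,i=3, bit3=1)
  nb ...#.: next=#  (t=0,i=18, bit2=1)
  nb ....#: next=#  (t=1,i=21, bit1=1)
  nb .....: next=#  (t=2,i=16, bit0=1)
  bits 00100111010110100000001111011111 = 660210655

660210655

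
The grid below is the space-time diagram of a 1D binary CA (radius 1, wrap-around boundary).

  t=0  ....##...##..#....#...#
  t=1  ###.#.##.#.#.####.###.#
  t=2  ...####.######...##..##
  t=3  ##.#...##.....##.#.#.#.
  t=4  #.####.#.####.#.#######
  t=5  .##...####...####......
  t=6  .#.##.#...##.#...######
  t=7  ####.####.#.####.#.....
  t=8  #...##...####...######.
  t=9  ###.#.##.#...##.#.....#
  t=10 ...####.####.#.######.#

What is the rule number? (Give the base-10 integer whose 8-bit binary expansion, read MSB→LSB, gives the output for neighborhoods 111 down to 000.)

61

  nb ###: next=.  (t=1,i=0, bit7=0)
  nb ##.: next=.  (t=0,i=5, bit6=0)
  nb #.#: next=#  (t=1,i=3, bit5=1)
  nb #..: next=#  (t=0,i=0, bit4=1)
  nb .##: next=#  (t=0,i=4, bit3=1)
  nb .#.: next=#  (t=0,i=13, bit2=1)
  nb ..#: next=.  (t=0,i=3, bit1=0)
  nb ...: next=#  (t=0,i=1, bit0=1)
  bits 00111101 = 61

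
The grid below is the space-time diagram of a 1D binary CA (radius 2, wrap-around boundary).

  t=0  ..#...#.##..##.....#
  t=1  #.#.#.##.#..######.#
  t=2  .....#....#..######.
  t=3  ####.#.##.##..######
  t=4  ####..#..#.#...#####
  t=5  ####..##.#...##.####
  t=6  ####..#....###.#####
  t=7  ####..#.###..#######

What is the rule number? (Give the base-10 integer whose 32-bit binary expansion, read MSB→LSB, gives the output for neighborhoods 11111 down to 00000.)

  ##### -> #   bit 31 = 1  t=1,i=14
  ####. -> #   bit 30 = 1  t=1,i=16
  ###.# -> #   bit 29 = 1  t=1,i=17
  ###.. -> #   bit 28 = 1  t=2,i=18
  ##.## -> #   bit 27 = 1  t=1,i=18
  ##.#. -> .   bit 26 = 0  t=1,i=1
  ##..# -> .   bit 25 = 0  t=0,i=10
  ##... -> #   bit 24 = 1  t=0,i=14
  #.### -> #   bit 23 = 1  t=5,i=16
  #.##. -> .   bit 22 = 0  t=0,i=8
  #.#.# -> .   bit 21 = 0  t=1,i=2
  #.#.. -> .   bit 20 = 0  t=1,i=9
  #..## -> .   bit 19 = 0  t=0,i=11
  #..#. -> .   bit 18 = 0  t=0,i=1
  #...# -> #   bit 17 = 1  t=0,i=4
  #.... -> #   bit 16 = 1  t=0,i=15
  .#### -> #   bit 15 = 1  t=1,i=13
  .###. -> .   bit 14 = 0  t=6,i=12
  .##.# -> .   bit 13 = 0  t=1,i=0
  .##.. -> #   bit 12 = 1  t=0,i=9
  .#.## -> #   bit 11 = 1  t=0,i=7
  .#.#. -> .   bit 10 = 0  t=1,i=3
  .#..# -> #   bit 9 = 1  t=0,i=0
  .#... -> .   bit 8 = 0  t=0,i=3
  ..### -> .   bit 7 = 0  t=1,i=12
  ..##. -> #   bit 6 = 1  t=0,i=12
  ..#.# -> #   bit 5 = 1  t=0,i=6
  ..#.. -> #   bit 4 = 1  t=0,i=2
  ...## -> #   bit 3 = 1  t=4,i=14
  ...#. -> .   bit 2 = 0  t=0,i=5
  ....# -> #   bit 1 = 1  t=0,i=17
  ..... -> #   bit 0 = 1  t=0,i=16
  bits 11111001100000111001101001111011 = 4186151547

4186151547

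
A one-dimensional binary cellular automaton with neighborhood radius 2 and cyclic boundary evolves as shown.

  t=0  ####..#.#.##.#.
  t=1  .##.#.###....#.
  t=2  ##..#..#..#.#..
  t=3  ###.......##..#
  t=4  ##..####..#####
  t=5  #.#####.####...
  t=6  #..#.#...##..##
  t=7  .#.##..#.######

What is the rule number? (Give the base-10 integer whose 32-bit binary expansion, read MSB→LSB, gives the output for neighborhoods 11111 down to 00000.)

  ##### -> .   bit 31 = 0  t=4,i=12
  ####. -> #   bit 30 = 1  t=0,i=2
  ###.# -> .   bit 29 = 0  t=5,i=6
  ###.. -> .   bit 28 = 0  t=0,i=3
  ##.## -> .   bit 27 = 0  t=5,i=7
  ##.#. -> .   bit 26 = 0  t=0,i=12
  ##..# -> #   bit 25 = 1  t=0,i=4
  ##... -> .   bit 24 = 0  t=1,i=9
  #.### -> .   bit 23 = 0  t=0,i=0
  #.##. -> .   bit 22 = 0  t=0,i=10
  #.#.# -> #   bit 21 = 1  t=0,i=8
  #.#.. -> .   bit 20 = 0  t=2,i=12
  #..## -> #   bit 19 = 1  t=1,i=0
  #..#. -> .   bit 18 = 0  t=0,i=5
  #...# -> #   bit 17 = 1  t=5,i=13
  #.... -> #   bit 16 = 1  t=1,i=10
  .#### -> #   bit 15 = 1  t=0,i=1
  .###. -> #   bit 14 = 1  t=1,i=7
  .##.# -> .   bit 13 = 0  t=0,i=11
  .##.. -> #   bit 12 = 1  t=2,i=1
  .#.## -> .   bit 11 = 0  t=0,i=9
  .#.#. -> #   bit 10 = 1  t=0,i=7
  .#..# -> .   bit 9 = 0  t=1,i=14
  .#... -> .   bit 8 = 0  t=6,i=6
  ..### -> #   bit 7 = 1  t=3,i=14
  ..##. -> #   bit 6 = 1  t=1,i=1
  ..#.# -> #   bit 5 = 1  t=0,i=6
  ..#.. -> .   bit 4 = 0  t=1,i=13
  ...## -> .   bit 3 = 0  t=3,i=9
  ...#. -> #   bit 2 = 1  t=1,i=12
  ....# -> .   bit 1 = 0  t=1,i=11
  ..... -> #   bit 0 = 1  t=3,i=5
  bits 01000010001010111101010011100101 = 1110168805

1110168805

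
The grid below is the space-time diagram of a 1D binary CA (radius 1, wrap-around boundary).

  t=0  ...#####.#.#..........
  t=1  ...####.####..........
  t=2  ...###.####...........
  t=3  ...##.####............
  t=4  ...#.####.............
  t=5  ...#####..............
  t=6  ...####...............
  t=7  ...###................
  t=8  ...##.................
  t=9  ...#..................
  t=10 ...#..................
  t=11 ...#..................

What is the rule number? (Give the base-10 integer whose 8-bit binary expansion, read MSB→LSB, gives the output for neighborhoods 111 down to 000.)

172

  [7] ### => #  t=0,i=4
  [6] ##. => .  t=0,i=7
  [5] #.# => #  t=0,i=8
  [4] #.. => .  t=0,i=12
  [3] .## => #  t=0,i=3
  [2] .#. => #  t=0,i=9
  [1] ..# => .  t=0,i=2
  [0] ... => .  t=0,i=0
  bits 10101100 = 172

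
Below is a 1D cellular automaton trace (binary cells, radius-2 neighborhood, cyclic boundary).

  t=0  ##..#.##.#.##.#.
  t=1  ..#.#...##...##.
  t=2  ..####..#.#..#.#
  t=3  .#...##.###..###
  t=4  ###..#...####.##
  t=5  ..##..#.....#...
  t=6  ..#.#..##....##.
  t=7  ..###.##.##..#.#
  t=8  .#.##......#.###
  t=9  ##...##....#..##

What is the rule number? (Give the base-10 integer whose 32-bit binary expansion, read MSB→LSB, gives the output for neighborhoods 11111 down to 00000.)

  nb #####: next=.  (t=4,i=0, bit31=0)
  nb ####.: next=.  (t=2,i=4, bit30=0)
  nb ###.#: next=#  (t=3,i=15, bit29=1)
  nb ###..: next=#  (t=2,i=5, bit28=1)
  nb ##.##: next=.  (t=3,i=7, bit27=0)
  nb ##.#.: next=#  (t=0,i=8, bit26=1)
  nb ##..#: next=#  (t=0,i=2, bit25=1)
  nb ##...: next=#  (t=1,i=10, bit24=1)
  nb #.###: next=.  (t=3,i=8, bit23=0)
  nb #.##.: next=.  (t=0,i=0, bit22=0)
  nb #.#.#: next=#  (t=0,i=9, bit21=1)
  nb #.#..: next=#  (t=1,i=4, bit20=1)
  nb #..##: next=#  (t=2,i=1, bit19=1)
  nb #..#.: next=.  (t=0,i=3, bit18=0)
  nb #...#: next=.  (t=1,i=0, bit17=0)
  nb #....: next=#  (t=5,i=8, bit16=1)
  nb .####: next=.  (t=2,i=3, bit15=0)
  nb .###.: next=#  (t=3,i=9, bit14=1)
  nb .##.#: next=.  (t=0,i=7, bit13=0)
  nb .##..: next=.  (t=0,i=1, bit12=0)
  nb .#.##: next=.  (t=0,i=5, bit11=0)
  nb .#.#.: next=#  (t=1,i=3, bit10=1)
  nb .#..#: next=.  (t=2,i=0, bit9=0)
  nb .#...: next=#  (t=1,i=5, bit8=1)
  nb ..###: next=.  (t=2,i=2, bit7=0)
  nb ..##.: next=#  (t=1,i=8, bit6=1)
  nb ..#.#: next=#  (t=0,i=4, bit5=1)
  nb ..#..: next=.  (t=4,i=5, bit4=0)
  nb ...##: next=.  (t=1,i=7, bit3=0)
  nb ...#.: next=.  (t=1,i=1, bit2=0)
  nb ....#: next=.  (t=5,i=0, bit1=0)
  nb .....: next=.  (t=5,i=9, bit0=0)
  bits 00110111001110010100010101100000 = 926500192

926500192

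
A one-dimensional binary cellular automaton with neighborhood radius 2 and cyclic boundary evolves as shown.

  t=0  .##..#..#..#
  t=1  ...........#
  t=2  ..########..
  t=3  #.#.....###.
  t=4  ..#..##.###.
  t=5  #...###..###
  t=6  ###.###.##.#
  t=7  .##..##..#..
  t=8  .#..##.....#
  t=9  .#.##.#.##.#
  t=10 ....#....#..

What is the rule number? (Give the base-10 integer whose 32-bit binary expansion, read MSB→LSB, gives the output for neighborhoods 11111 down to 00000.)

1897554147

  [31] ##### => .  t=2,i=4
  [30] ####. => #  t=2,i=8
  [29] ###.# => #  t=3,i=10
  [28] ###.. => #  t=2,i=9
  [27] ##.## => .  t=4,i=7
  [26] ##.#. => .  t=3,i=11
  [25] ##..# => .  t=0,i=3
  [24] ##... => #  t=2,i=10
  [23] #.### => .  t=4,i=8
  [22] #.##. => .  t=0,i=1
  [21] #.#.# => .  t=3,i=0
  [20] #.#.. => #  t=3,i=2
  [19] #..## => #  t=4,i=4
  [18] #..#. => .  t=0,i=4
  [17] #...# => #  t=4,i=0
  [16] #.... => .  t=1,i=1
  [15] .#### => .  t=2,i=3
  [14] .###. => #  t=3,i=9
  [13] .##.# => #  t=4,i=6
  [12] .##.. => .  t=0,i=2
  [11] .#.## => .  t=0,i=0
  [10] .#.#. => .  t=3,i=1
  [9] .#..# => .  t=0,i=6
  [8] .#... => .  t=1,i=0
  [7] ..### => #  t=2,i=2
  [6] ..##. => #  t=4,i=5
  [5] ..#.# => #  t=0,i=11
  [4] ..#.. => .  t=0,i=5
  [3] ...## => .  t=2,i=1
  [2] ...#. => .  t=1,i=10
  [1] ....# => #  t=1,i=9
  [0] ..... => #  t=1,i=2
  bits 01110001000110100110000011100011 = 1897554147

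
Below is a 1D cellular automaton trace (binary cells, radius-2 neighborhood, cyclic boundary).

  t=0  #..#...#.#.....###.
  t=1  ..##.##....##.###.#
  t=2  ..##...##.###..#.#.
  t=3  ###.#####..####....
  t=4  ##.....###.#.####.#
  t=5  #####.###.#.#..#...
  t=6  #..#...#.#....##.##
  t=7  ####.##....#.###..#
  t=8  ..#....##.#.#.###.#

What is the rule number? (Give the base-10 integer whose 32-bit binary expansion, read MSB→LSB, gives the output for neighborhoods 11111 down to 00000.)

1460103389

  #####|.  b31=0 t=3,i=6
  ####.|#  b30=1 t=3,i=7
  ###.#|.  b29=0 t=0,i=17
  ###..|#  b28=1 t=2,i=12
  ##.##|.  b27=0 t=1,i=4
  ##.#.|#  b26=1 t=0,i=18
  ##..#|#  b25=1 t=2,i=13
  ##...|#  b24=1 t=1,i=7
  #.###|.  b23=0 t=1,i=14
  #.##.|.  b22=0 t=1,i=5
  #.#.#|.  b21=0 t=4,i=11
  #.#..|.  b20=0 t=0,i=0
  #..##|.  b19=0 t=1,i=1
  #..#.|#  b18=1 t=0,i=2
  #...#|#  b17=1 t=0,i=5
  #....|#  b16=1 t=0,i=11
  .####|.  b15=0 t=3,i=5
  .###.|#  b14=1 t=0,i=16
  .##.#|#  b13=1 t=1,i=3
  .##..|.  b12=0 t=1,i=6
  .#.##|#  b11=1 t=4,i=12
  .#.#.|.  b10=0 t=0,i=8
  .#..#|.  b9=0 t=0,i=1
  .#...|.  b8=0 t=0,i=4
  ..###|#  b7=1 t=0,i=15
  ..##.|#  b6=1 t=1,i=2
  ..#.#|.  b5=0 t=0,i=7
  ..#..|#  b4=1 t=0,i=3
  ...##|#  b3=1 t=0,i=14
  ...#.|#  b2=1 t=0,i=6
  ....#|.  b1=0 t=0,i=13
  .....|#  b0=1 t=0,i=12
  bits 01010111000001110110100011011101 = 1460103389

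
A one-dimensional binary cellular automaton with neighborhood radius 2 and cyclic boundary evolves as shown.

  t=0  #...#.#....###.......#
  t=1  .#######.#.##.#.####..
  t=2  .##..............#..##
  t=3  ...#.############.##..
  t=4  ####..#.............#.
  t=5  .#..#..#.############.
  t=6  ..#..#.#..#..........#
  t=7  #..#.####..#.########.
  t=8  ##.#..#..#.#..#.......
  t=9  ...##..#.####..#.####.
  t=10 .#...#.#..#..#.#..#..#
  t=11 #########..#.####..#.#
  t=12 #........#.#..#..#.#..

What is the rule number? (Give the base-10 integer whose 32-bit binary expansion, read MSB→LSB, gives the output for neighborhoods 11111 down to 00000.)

52086695

  #####|.  b31=0 t=1,i=3
  ####.|.  b30=0 t=1,i=6
  ###.#|.  b29=0 t=1,i=7
  ###..|.  b28=0 t=0,i=13
  ##.##|.  b27=0 t=2,i=0
  ##.#.|.  b26=0 t=1,i=8
  ##..#|#  b25=1 t=4,i=4
  ##...|#  b24=1 t=0,i=1
  #.###|.  b23=0 t=1,i=16
  #.##.|.  b22=0 t=1,i=11
  #.#.#|.  b21=0 t=1,i=9
  #.#..|#  b20=1 t=0,i=6
  #..##|#  b19=1 t=2,i=19
  #..#.|.  b18=0 t=4,i=5
  #...#|#  b17=1 t=0,i=2
  #....|.  b16=0 t=0,i=8
  .####|#  b15=1 t=1,i=2
  .###.|#  b14=1 t=0,i=12
  .##.#|.  b13=0 t=1,i=12
  .##..|.  b12=0 t=0,i=0
  .#.##|.  b11=0 t=1,i=10
  .#.#.|#  b10=1 t=0,i=5
  .#..#|#  b9=1 t=2,i=18
  .#...|#  b8=1 t=0,i=7
  ..###|#  b7=1 t=0,i=11
  ..##.|.  b6=0 t=0,i=21
  ..#.#|#  b5=1 t=0,i=4
  ..#..|.  b4=0 t=2,i=17
  ...##|.  b3=0 t=0,i=10
  ...#.|#  b2=1 t=0,i=3
  ....#|#  b1=1 t=0,i=9
  .....|#  b0=1 t=0,i=16
  bits 00000011000110101100011110100111 = 52086695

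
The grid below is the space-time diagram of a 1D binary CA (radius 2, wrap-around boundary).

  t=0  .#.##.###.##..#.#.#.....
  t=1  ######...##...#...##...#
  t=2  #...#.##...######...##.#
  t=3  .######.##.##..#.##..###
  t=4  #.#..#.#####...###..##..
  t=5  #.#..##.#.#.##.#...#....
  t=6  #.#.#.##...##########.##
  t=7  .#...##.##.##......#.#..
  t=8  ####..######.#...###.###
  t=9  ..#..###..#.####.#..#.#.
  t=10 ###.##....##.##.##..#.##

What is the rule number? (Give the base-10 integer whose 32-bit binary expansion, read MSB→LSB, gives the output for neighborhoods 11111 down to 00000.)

1297787318

  [31] ##### => .  t=1,i=1
  [30] ####. => #  t=1,i=4
  [29] ###.# => .  t=0,i=8
  [28] ###.. => .  t=1,i=5
  [27] ##.## => #  t=0,i=5
  [26] ##.#. => #  t=5,i=7
  [25] ##..# => .  t=0,i=12
  [24] ##... => #  t=1,i=6
  [23] #.### => .  t=0,i=6
  [22] #.##. => #  t=0,i=3
  [21] #.#.# => .  t=0,i=16
  [20] #.#.. => #  t=0,i=18
  [19] #..## => #  t=3,i=20
  [18] #..#. => .  t=0,i=13
  [17] #...# => #  t=1,i=7
  [16] #.... => .  t=0,i=20
  [15] .#### => #  t=1,i=0
  [14] .###. => .  t=0,i=7
  [13] .##.# => #  t=0,i=4
  [12] .##.. => .  t=0,i=11
  [11] .#.## => #  t=0,i=2
  [10] .#.#. => .  t=0,i=15
  [9] .#..# => .  t=4,i=3
  [8] .#... => #  t=0,i=19
  [7] ..### => #  t=1,i=23
  [6] ..##. => .  t=1,i=9
  [5] ..#.# => #  t=0,i=1
  [4] ..#.. => #  t=1,i=14
  [3] ...## => .  t=1,i=8
  [2] ...#. => #  t=0,i=0
  [1] ....# => #  t=0,i=23
  [0] ..... => .  t=0,i=21
  bits 01001101010110101010100110110110 = 1297787318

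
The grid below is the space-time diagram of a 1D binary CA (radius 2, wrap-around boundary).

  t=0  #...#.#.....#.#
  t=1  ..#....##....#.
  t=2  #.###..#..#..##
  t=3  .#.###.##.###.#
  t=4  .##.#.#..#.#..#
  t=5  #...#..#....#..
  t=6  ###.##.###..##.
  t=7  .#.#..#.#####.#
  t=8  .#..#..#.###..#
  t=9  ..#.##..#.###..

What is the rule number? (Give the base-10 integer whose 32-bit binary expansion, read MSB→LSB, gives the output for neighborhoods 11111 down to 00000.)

3660303184

  nb #####: next=#  (t=7,i=10, bit31=1)
  nb ####.: next=#  (t=7,i=11, bit30=1)
  nb ###.#: next=.  (t=2,i=0, bit29=0)
  nb ###..: next=#  (t=2,i=4, bit28=1)
  nb ##.##: next=#  (t=2,i=1, bit27=1)
  nb ##.#.: next=.  (t=3,i=13, bit26=0)
  nb ##..#: next=#  (t=2,i=5, bit25=1)
  nb ##...: next=.  (t=0,i=1, bit24=0)
  nb #.###: next=.  (t=2,i=2, bit23=0)
  nb #.##.: next=.  (t=0,i=14, bit22=0)
  nb #.#.#: next=#  (t=3,i=1, bit21=1)
  nb #.#..: next=.  (t=0,i=6, bit20=0)
  nb #..##: next=#  (t=2,i=12, bit19=1)
  nb #..#.: next=.  (t=2,i=6, bit18=0)
  nb #...#: next=#  (t=0,i=2, bit17=1)
  nb #....: next=#  (t=0,i=8, bit16=1)
  nb .####: next=#  (t=7,i=9, bit15=1)
  nb .###.: next=#  (t=2,i=3, bit14=1)
  nb .##.#: next=.  (t=3,i=8, bit13=0)
  nb .##..: next=.  (t=0,i=0, bit12=0)
  nb .#.##: next=#  (t=0,i=13, bit11=1)
  nb .#.#.: next=.  (t=0,i=5, bit10=0)
  nb .#..#: next=#  (t=2,i=8, bit9=1)
  nb .#...: next=#  (t=0,i=7, bit8=1)
  nb ..###: next=.  (t=2,i=13, bit7=0)
  nb ..##.: next=#  (t=1,i=7, bit6=1)
  nb ..#.#: next=.  (t=0,i=4, bit5=0)
  nb ..#..: next=#  (t=1,i=2, bit4=1)
  nb ...##: next=.  (t=1,i=6, bit3=0)
  nb ...#.: next=.  (t=0,i=3, bit2=0)
  nb ....#: next=.  (t=0,i=10, bit1=0)
  nb .....: next=.  (t=0,i=9, bit0=0)
  bits 11011010001010111100101101010000 = 3660303184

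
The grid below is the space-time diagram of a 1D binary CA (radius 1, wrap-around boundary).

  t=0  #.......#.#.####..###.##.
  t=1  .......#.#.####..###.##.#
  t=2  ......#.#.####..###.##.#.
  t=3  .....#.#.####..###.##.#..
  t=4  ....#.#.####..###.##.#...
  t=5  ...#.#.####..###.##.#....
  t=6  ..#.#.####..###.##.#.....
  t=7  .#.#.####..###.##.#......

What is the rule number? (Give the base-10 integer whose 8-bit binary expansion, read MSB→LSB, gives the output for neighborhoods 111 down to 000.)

  [7] ### => #  t=0,i=13
  [6] ##. => .  t=0,i=15
  [5] #.# => #  t=0,i=9
  [4] #.. => .  t=0,i=1
  [3] .## => #  t=0,i=12
  [2] .#. => .  t=0,i=0
  [1] ..# => #  t=0,i=7
  [0] ... => .  t=0,i=2
  bits 10101010 = 170

170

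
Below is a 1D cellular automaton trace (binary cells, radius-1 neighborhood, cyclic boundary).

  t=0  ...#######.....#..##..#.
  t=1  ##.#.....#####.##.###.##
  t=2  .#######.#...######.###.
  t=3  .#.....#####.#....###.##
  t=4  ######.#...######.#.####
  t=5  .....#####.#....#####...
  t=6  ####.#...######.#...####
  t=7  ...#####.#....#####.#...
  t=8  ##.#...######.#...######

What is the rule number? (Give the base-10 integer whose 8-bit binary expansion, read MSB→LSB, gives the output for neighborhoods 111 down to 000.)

  nb ###: next=.  (t=0,i=4, bit7=0)
  nb ##.: next=#  (t=0,i=9, bit6=1)
  nb #.#: next=#  (t=1,i=2, bit5=1)
  nb #..: next=#  (t=0,i=10, bit4=1)
  nb .##: next=#  (t=0,i=3, bit3=1)
  nb .#.: next=#  (t=0,i=15, bit2=1)
  nb ..#: next=.  (t=0,i=2, bit1=0)
  nb ...: next=#  (t=0,i=0, bit0=1)
  bits 01111101 = 125

125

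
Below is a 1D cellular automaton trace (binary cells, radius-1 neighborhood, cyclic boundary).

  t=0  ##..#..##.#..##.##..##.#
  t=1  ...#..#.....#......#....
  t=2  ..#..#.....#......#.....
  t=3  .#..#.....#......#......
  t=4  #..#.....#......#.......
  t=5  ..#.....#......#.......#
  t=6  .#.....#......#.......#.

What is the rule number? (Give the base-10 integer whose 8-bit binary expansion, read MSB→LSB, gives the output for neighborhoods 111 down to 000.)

2

  ### -> .   bit 7 = 0  t=0,i=0
  ##. -> .   bit 6 = 0  t=0,i=1
  #.# -> .   bit 5 = 0  t=0,i=9
  #.. -> .   bit 4 = 0  t=0,i=2
  .## -> .   bit 3 = 0  t=0,i=7
  .#. -> .   bit 2 = 0  t=0,i=4
  ..# -> #   bit 1 = 1  t=0,i=3
  ... -> .   bit 0 = 0  t=1,i=0
  bits 00000010 = 2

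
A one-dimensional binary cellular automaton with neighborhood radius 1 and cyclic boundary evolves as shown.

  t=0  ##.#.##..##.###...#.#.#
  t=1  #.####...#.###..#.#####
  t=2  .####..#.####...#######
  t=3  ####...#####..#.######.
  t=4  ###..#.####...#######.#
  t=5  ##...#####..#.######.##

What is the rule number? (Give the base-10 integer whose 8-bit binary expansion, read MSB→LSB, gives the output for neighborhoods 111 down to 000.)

173

  [7] ### => #  t=0,i=0
  [6] ##. => .  t=0,i=1
  [5] #.# => #  t=0,i=2
  [4] #.. => .  t=0,i=7
  [3] .## => #  t=0,i=5
  [2] .#. => #  t=0,i=3
  [1] ..# => .  t=0,i=8
  [0] ... => #  t=0,i=16
  bits 10101101 = 173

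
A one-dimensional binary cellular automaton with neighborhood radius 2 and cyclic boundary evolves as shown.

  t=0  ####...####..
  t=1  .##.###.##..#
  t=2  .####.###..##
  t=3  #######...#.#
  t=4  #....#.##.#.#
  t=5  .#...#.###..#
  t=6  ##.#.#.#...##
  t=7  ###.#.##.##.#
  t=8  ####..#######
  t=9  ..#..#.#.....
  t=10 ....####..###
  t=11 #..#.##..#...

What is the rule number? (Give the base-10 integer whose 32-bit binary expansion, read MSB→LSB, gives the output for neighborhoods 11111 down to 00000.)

1843307561

  ##### -> .   bit 31 = 0  t=3,i=1
  ####. -> #   bit 30 = 1  t=0,i=2
  ###.# -> #   bit 29 = 1  t=1,i=6
  ###.. -> .   bit 28 = 0  t=0,i=3
  ##.## -> #   bit 27 = 1  t=1,i=3
  ##.#. -> #   bit 26 = 1  t=4,i=9
  ##..# -> .   bit 25 = 0  t=0,i=11
  ##... -> #   bit 24 = 1  t=0,i=4
  #.### -> #   bit 23 = 1  t=1,i=4
  #.##. -> #   bit 22 = 1  t=1,i=1
  #.#.# -> .   bit 21 = 0  t=4,i=10
  #.#.. -> #   bit 20 = 1  t=5,i=1
  #..## -> #   bit 19 = 1  t=0,i=12
  #..#. -> #   bit 18 = 1  t=1,i=11
  #...# -> #   bit 17 = 1  t=0,i=5
  #.... -> .   bit 16 = 0  t=4,i=2
  .#### -> #   bit 15 = 1  t=0,i=1
  .###. -> .   bit 14 = 0  t=1,i=5
  .##.# -> #   bit 13 = 1  t=1,i=2
  .##.. -> .   bit 12 = 0  t=1,i=9
  .#.## -> .   bit 11 = 0  t=1,i=0
  .#.#. -> #   bit 10 = 1  t=5,i=0
  .#..# -> .   bit 9 = 0  t=9,i=3
  .#... -> .   bit 8 = 0  t=5,i=2
  ..### -> .   bit 7 = 0  t=0,i=0
  ..##. -> .   bit 6 = 0  t=2,i=11
  ..#.# -> #   bit 5 = 1  t=1,i=12
  ..#.. -> .   bit 4 = 0  t=9,i=2
  ...## -> #   bit 3 = 1  t=0,i=6
  ...#. -> .   bit 2 = 0  t=3,i=9
  ....# -> .   bit 1 = 0  t=4,i=3
  ..... -> #   bit 0 = 1  t=9,i=10
  bits 01101101110111101010010000101001 = 1843307561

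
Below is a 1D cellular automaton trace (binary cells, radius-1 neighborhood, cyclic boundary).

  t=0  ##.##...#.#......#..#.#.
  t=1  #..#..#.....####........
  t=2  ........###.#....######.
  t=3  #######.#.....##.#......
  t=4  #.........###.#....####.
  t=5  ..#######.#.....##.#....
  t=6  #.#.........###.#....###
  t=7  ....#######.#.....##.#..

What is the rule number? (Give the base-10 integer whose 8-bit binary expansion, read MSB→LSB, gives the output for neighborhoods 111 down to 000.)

9

  ### -> .   bit 7 = 0  t=1,i=13
  ##. -> .   bit 6 = 0  t=0,i=1
  #.# -> .   bit 5 = 0  t=0,i=2
  #.. -> .   bit 4 = 0  t=0,i=5
  .## -> #   bit 3 = 1  t=0,i=0
  .#. -> .   bit 2 = 0  t=0,i=8
  ..# -> .   bit 1 = 0  t=0,i=7
  ... -> #   bit 0 = 1  t=0,i=6
  bits 00001001 = 9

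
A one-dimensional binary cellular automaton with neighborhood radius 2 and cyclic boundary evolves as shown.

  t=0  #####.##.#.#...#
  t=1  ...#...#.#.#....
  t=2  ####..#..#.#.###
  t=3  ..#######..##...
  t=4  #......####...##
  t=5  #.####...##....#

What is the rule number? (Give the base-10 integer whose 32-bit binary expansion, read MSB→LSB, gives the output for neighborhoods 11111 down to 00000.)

  ##### -> .   bit 31 = 0  t=0,i=1
  ####. -> #   bit 30 = 1  t=0,i=3
  ###.# -> .   bit 29 = 0  t=0,i=4
  ###.. -> #   bit 28 = 1  t=2,i=3
  ##.## -> .   bit 27 = 0  t=0,i=5
  ##.#. -> .   bit 26 = 0  t=0,i=8
  ##..# -> #   bit 25 = 1  t=2,i=4
  ##... -> .   bit 24 = 0  t=3,i=13
  #.### -> .   bit 23 = 0  t=2,i=13
  #.##. -> .   bit 22 = 0  t=0,i=6
  #.#.# -> #   bit 21 = 1  t=0,i=9
  #.#.. -> #   bit 20 = 1  t=0,i=11
  #..## -> #   bit 19 = 1  t=3,i=10
  #..#. -> #   bit 18 = 1  t=2,i=5
  #...# -> .   bit 17 = 0  t=0,i=13
  #.... -> #   bit 16 = 1  t=1,i=13
  .#### -> .   bit 15 = 0  t=0,i=0
  .###. -> #   bit 14 = 1  t=4,i=15
  .##.# -> #   bit 13 = 1  t=0,i=7
  .##.. -> .   bit 12 = 0  t=3,i=12
  .#.## -> #   bit 11 = 1  t=2,i=12
  .#.#. -> .   bit 10 = 0  t=0,i=10
  .#..# -> #   bit 9 = 1  t=2,i=7
  .#... -> .   bit 8 = 0  t=0,i=12
  ..### -> .   bit 7 = 0  t=0,i=15
  ..##. -> .   bit 6 = 0  t=3,i=11
  ..#.# -> .   bit 5 = 0  t=1,i=7
  ..#.. -> #   bit 4 = 1  t=1,i=3
  ...## -> .   bit 3 = 0  t=0,i=14
  ...#. -> #   bit 2 = 1  t=1,i=2
  ....# -> #   bit 1 = 1  t=1,i=1
  ..... -> #   bit 0 = 1  t=1,i=0
  bits 01010010001111010110101000010111 = 1379756567

1379756567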